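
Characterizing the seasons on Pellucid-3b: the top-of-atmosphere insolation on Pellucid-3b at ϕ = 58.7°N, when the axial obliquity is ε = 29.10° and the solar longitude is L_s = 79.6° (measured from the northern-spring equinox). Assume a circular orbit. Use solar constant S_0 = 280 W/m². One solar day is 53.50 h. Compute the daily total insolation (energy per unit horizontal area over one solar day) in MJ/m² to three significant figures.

Solar declination: sin δ = sin ε · sin L_s = sin 29.10° × sin 79.6° = 0.47835, so δ = +28.577°.
cos h₀ = −tan(+58.7°) tan(+28.577°) = -0.8959, h₀ = 2.6812 rad.
Bracket: h₀ sin ϕ sin δ + cos ϕ cos δ sin h₀ = 2.6812×0.85446×0.47835 + 0.51952×0.87817×0.44429 = 1.095889 + 0.202697 = 1.298586.
Q̄ = (S_0/π) × [bracket] = (280/π) × 1.298586 = 115.74 W/m².
Daily total = Q̄ × 53.50 h × 3600 s/h = 115.74 × 53.50 × 3600 / 10⁶ = 22.29 MJ/m².

22.3 MJ/m²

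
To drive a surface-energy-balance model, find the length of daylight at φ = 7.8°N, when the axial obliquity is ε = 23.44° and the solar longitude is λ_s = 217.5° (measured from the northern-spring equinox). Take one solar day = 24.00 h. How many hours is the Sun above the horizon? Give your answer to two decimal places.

Solar declination: sin δ = sin ε · sin λ_s = sin 23.44° × sin 217.5° = -0.24216, so δ = -14.014°.
cos H₀ = −tan φ · tan δ = −tan(+7.8°) × tan(-14.014°) = 0.0342, so H₀ = 1.5366 rad = 88.04°.
Daylight = 2H₀/(2π) × 24.00 h = (1.5366/π) × 24.00 = 11.74 h.

11.74 h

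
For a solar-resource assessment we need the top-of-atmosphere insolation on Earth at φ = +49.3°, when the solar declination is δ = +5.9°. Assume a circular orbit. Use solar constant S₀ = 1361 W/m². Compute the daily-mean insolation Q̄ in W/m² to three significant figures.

Q̄ ≈ 336 W/m²

cos H₀ = −tan(+49.3°) tan(+5.900°) = -0.1201, H₀ = 1.6912 rad.
Bracket: H₀ sin φ sin δ + cos φ cos δ sin H₀ = 1.6912×0.75813×0.10279 + 0.65210×0.99470×0.99276 = 0.131792 + 0.643948 = 0.775740.
Q̄ = (S₀/π) × [bracket] = (1361/π) × 0.775740 = 336.1 W/m².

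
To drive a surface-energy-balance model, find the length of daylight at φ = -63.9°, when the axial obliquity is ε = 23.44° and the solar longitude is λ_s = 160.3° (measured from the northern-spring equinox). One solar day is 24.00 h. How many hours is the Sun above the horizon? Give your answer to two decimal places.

Solar declination: sin δ = sin ε · sin λ_s = sin 23.44° × sin 160.3° = 0.13409, so δ = +7.706°.
cos H₀ = −tan φ · tan δ = −tan(-63.9°) × tan(+7.706°) = 0.2762, so H₀ = 1.2909 rad = 73.97°.
Daylight = 2H₀/(2π) × 24.00 h = (1.2909/π) × 24.00 = 9.86 h.

9.86 h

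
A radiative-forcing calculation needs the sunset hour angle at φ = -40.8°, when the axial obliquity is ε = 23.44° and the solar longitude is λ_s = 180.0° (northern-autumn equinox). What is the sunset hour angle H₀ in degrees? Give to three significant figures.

H₀ = 90.0°

Solar declination: sin δ = sin ε · sin λ_s = sin 23.44° × sin 180.0° = 0.00000, so δ = +0.000°.
cos H₀ = −tan φ · tan δ = −tan(-40.8°) × tan(+0.000°) = 0.0000, so H₀ = 1.5708 rad = 90.00°.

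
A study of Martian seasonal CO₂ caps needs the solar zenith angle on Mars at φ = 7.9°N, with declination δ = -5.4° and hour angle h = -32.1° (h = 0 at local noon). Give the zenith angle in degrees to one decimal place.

cos θ_z = sin φ sin δ + cos φ cos δ cos h = -0.012935 + 0.835358 = 0.822423.
θ_z = arccos(0.822423) = 34.7°.

θ_z = 34.7°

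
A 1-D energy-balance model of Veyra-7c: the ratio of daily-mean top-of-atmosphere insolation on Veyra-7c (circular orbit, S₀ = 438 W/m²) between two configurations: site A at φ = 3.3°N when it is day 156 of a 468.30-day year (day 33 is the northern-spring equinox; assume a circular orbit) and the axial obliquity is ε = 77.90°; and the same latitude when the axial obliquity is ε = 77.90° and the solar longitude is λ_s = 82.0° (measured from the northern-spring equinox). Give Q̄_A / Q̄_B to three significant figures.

— Configuration A (φ=+3.3°):
Solar longitude: λ_s = 360° × (156 − 33)/468.30 = 94.555°.
sin δ = sin 77.90° × sin 94.555° = 0.97470, so δ = +77.083°.
cos H₀ = −tan(+3.3°) tan(+77.083°) = -0.2514, H₀ = 1.8249 rad.
Bracket: H₀ sin φ sin δ + cos φ cos δ sin H₀ = 1.8249×0.05756×0.97470 + 0.99834×0.22354×0.96788 = 0.102384 + 0.216001 = 0.318385.
Q̄ = (S₀/π) × [bracket] = (438/π) × 0.318385 = 44.389 W/m².
— Configuration B (φ=+3.3°):
Solar declination: sin δ = sin ε · sin λ_s = sin 77.90° × sin 82.0° = 0.96827, so δ = +75.527°.
cos H₀ = −tan(+3.3°) tan(+75.527°) = -0.2234, H₀ = 1.7961 rad.
Bracket: H₀ sin φ sin δ + cos φ cos δ sin H₀ = 1.7961×0.05756×0.96827 + 0.99834×0.24992×0.97473 = 0.100103 + 0.243200 = 0.343303.
Q̄ = (S₀/π) × [bracket] = (438/π) × 0.343303 = 47.863 W/m².
Ratio Q̄_A / Q̄_B = 44.389 / 47.863 = 0.9274.

Q̄_A / Q̄_B ≈ 0.927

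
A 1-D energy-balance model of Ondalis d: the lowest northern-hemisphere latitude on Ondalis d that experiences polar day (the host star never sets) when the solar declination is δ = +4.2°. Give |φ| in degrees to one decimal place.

|φ| = 85.8°

Polar day requires cos H₀ = −tan φ tan δ ≤ −1, i.e. tan φ tan δ ≥ 1.
The boundary is |tan φ| · |tan δ| = 1, so |φ| = 90° − |δ| = 90° − 4.2° = 85.8° in the northern hemisphere.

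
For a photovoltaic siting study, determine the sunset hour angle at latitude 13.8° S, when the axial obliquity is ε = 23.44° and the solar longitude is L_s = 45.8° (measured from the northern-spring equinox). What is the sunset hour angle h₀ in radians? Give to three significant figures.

h₀ = 1.50 rad

Solar declination: sin δ = sin ε · sin L_s = sin 23.44° × sin 45.8° = 0.28518, so δ = +16.570°.
cos h₀ = −tan ϕ · tan δ = −tan(-13.8°) × tan(+16.570°) = 0.0731, so h₀ = 1.4976 rad = 85.81°.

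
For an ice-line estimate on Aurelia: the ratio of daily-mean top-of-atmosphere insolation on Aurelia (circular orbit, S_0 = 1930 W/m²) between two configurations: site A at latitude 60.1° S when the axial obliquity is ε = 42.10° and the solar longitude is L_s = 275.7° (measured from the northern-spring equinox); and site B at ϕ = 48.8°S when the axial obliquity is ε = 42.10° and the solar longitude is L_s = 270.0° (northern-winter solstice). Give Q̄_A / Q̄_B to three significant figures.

Q̄_A / Q̄_B ≈ 1.15

— Configuration A (ϕ=-60.1°):
Solar declination: sin δ = sin ε · sin L_s = sin 42.10° × sin 275.7° = -0.66711, so δ = -41.845°.
cos h₀ = −tan(-60.1°) tan(-41.845°) = -1.5573 ≤ −1 ⇒ polar day, h₀ = π.
Bracket: h₀ sin ϕ sin δ + cos ϕ cos δ sin h₀ = 3.1416×-0.86690×-0.66711 + 0.49849×0.74496×0.00000 = 1.816843 + 0.000000 = 1.816843.
Q̄ = (S_0/π) × [bracket] = (1930/π) × 1.816843 = 1116.2 W/m².
— Configuration B (ϕ=-48.8°):
Solar declination: sin δ = sin ε · sin L_s = sin 42.10° × sin 270.0° = -0.67043, so δ = -42.100°.
cos h₀ = −tan(-48.8°) tan(-42.100°) = -1.0321 ≤ −1 ⇒ polar day, h₀ = π.
Bracket: h₀ sin ϕ sin δ + cos ϕ cos δ sin h₀ = 3.1416×-0.75241×-0.67043 + 0.65869×0.74198×0.00000 = 1.584743 + 0.000000 = 1.584743.
Q̄ = (S_0/π) × [bracket] = (1930/π) × 1.584743 = 973.57 W/m².
Ratio Q̄_A / Q̄_B = 1116.2 / 973.57 = 1.147.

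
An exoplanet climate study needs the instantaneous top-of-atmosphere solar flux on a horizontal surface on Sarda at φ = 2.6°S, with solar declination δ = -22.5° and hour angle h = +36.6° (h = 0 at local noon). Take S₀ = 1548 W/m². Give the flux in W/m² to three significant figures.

cos θ_z = sin φ sin δ + cos φ cos δ cos h = 0.017360 + 0.740943 = 0.758303.
Flux = S₀ · cos θ_z = 1548 × 0.758303 = 1174 W/m².

1.17e+03 W/m²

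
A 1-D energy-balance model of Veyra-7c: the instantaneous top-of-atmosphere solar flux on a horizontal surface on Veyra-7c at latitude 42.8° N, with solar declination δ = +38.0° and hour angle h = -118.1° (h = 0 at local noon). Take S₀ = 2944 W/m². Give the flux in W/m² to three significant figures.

cos θ_z = sin φ sin δ + cos φ cos δ cos h = 0.418306 + -0.272333 = 0.145973.
Flux = S₀ · cos θ_z = 2944 × 0.145973 = 429.7 W/m².

430 W/m²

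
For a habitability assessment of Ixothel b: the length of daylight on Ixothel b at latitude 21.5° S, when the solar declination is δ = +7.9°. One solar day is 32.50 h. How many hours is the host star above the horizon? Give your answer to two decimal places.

15.68 h

cos h₀ = −tan ϕ · tan δ = −tan(-21.5°) × tan(+7.900°) = 0.0547, so h₀ = 1.5161 rad = 86.87°.
Daylight = 2h₀/(2π) × 32.50 h = (1.5161/π) × 32.50 = 15.68 h.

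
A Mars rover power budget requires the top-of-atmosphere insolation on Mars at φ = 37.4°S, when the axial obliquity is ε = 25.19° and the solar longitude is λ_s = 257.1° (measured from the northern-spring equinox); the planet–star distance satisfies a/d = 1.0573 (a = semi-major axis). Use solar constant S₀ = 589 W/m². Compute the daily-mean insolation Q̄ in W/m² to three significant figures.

Q̄ ≈ 244 W/m²

Solar declination: sin δ = sin ε · sin λ_s = sin 25.19° × sin 257.1° = -0.41488, so δ = -24.512°.
cos H₀ = −tan(-37.4°) tan(-24.512°) = -0.3486, H₀ = 1.9269 rad.
Bracket: H₀ sin φ sin δ + cos φ cos δ sin H₀ = 1.9269×-0.60738×-0.41488 + 0.79441×0.90988×0.93726 = 0.485559 + 0.677468 = 1.163027.
Inverse-square distance factor (a/d)² = 1.0573² = 1.117883.
Q̄ = (S₀/π) × 1.117883 × [bracket] = (589/π) × 1.117883 × 1.163027 = 243.8 W/m².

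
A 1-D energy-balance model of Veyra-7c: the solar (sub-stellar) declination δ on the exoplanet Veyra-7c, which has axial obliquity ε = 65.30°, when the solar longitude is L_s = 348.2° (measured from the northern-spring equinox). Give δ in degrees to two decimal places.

δ = -10.71°

sin δ = sin ε · sin L_s = sin 65.30° × sin 348.2° = -0.185786.
δ = arcsin(-0.185786) = -10.71°.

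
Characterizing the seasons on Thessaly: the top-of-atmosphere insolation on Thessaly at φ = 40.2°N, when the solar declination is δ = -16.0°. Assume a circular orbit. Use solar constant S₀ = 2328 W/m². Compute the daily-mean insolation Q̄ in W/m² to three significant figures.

Q̄ ≈ 353 W/m²

cos H₀ = −tan(+40.2°) tan(-16.000°) = 0.2423, H₀ = 1.3260 rad.
Bracket: H₀ sin φ sin δ + cos φ cos δ sin H₀ = 1.3260×0.64546×-0.27564 + 0.76380×0.96126×0.97020 = -0.235915 + 0.712331 = 0.476416.
Q̄ = (S₀/π) × [bracket] = (2328/π) × 0.476416 = 353.0 W/m².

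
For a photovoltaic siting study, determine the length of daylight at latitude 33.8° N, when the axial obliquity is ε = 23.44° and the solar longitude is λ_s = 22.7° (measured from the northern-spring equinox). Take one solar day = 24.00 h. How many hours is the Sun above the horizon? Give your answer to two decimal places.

12.80 h

Solar declination: sin δ = sin ε · sin λ_s = sin 23.44° × sin 22.7° = 0.15351, so δ = +8.830°.
cos H₀ = −tan φ · tan δ = −tan(+33.8°) × tan(+8.830°) = -0.1040, so H₀ = 1.6750 rad = 95.97°.
Daylight = 2H₀/(2π) × 24.00 h = (1.6750/π) × 24.00 = 12.80 h.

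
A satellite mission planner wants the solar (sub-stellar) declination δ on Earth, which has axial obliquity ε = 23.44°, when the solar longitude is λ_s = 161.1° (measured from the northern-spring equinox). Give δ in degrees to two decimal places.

sin δ = sin ε · sin λ_s = sin 23.44° × sin 161.1° = 0.128851.
δ = arcsin(0.128851) = +7.40°.

δ = +7.40°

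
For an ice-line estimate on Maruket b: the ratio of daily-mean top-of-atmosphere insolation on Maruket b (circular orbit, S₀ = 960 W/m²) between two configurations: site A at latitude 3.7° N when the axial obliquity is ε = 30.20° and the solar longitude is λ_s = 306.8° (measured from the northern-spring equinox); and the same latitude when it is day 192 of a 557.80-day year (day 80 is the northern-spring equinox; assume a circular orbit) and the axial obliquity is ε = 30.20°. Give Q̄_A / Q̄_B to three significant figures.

— Configuration A (φ=+3.7°):
Solar declination: sin δ = sin ε · sin λ_s = sin 30.20° × sin 306.8° = -0.40278, so δ = -23.752°.
cos H₀ = −tan(+3.7°) tan(-23.752°) = 0.0285, H₀ = 1.5423 rad.
Bracket: H₀ sin φ sin δ + cos φ cos δ sin H₀ = 1.5423×0.06453×-0.40278 + 0.99792×0.91530×0.99960 = -0.040087 + 0.913031 = 0.872944.
Q̄ = (S₀/π) × [bracket] = (960/π) × 0.872944 = 266.75 W/m².
— Configuration B (φ=+3.7°):
Solar longitude: λ_s = 360° × (192 − 80)/557.80 = 72.284°.
sin δ = sin 30.20° × sin 72.284° = 0.47916, so δ = +28.631°.
cos H₀ = −tan(+3.7°) tan(+28.631°) = -0.0353, H₀ = 1.6061 rad.
Bracket: H₀ sin φ sin δ + cos φ cos δ sin H₀ = 1.6061×0.06453×0.47916 + 0.99792×0.87772×0.99938 = 0.049661 + 0.875351 = 0.925012.
Q̄ = (S₀/π) × [bracket] = (960/π) × 0.925012 = 282.66 W/m².
Ratio Q̄_A / Q̄_B = 266.75 / 282.66 = 0.9437.

Q̄_A / Q̄_B ≈ 0.944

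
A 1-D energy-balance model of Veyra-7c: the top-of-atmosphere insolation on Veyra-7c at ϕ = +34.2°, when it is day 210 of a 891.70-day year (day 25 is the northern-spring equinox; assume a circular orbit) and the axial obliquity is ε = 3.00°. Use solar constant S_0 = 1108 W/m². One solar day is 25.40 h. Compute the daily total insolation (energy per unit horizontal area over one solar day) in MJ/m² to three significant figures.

28.1 MJ/m²

Solar longitude: L_s = 360° × (210 − 25)/891.70 = 74.689°.
sin δ = sin 3.00° × sin 74.689° = 0.05048, so δ = +2.893°.
cos h₀ = −tan(+34.2°) tan(+2.893°) = -0.0343, h₀ = 1.6052 rad.
Bracket: h₀ sin ϕ sin δ + cos ϕ cos δ sin h₀ = 1.6052×0.56208×0.05048 + 0.82708×0.99873×0.99941 = 0.045546 + 0.825542 = 0.871088.
Q̄ = (S_0/π) × [bracket] = (1108/π) × 0.871088 = 307.22 W/m².
Daily total = Q̄ × 25.40 h × 3600 s/h = 307.22 × 25.40 × 3600 / 10⁶ = 28.09 MJ/m².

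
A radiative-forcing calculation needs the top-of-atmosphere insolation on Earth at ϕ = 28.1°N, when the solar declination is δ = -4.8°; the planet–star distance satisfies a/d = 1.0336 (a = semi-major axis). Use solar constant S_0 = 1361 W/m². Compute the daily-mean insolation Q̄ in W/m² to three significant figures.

Q̄ ≈ 379 W/m²

cos h₀ = −tan(+28.1°) tan(-4.800°) = 0.0448, h₀ = 1.5259 rad.
Bracket: h₀ sin ϕ sin δ + cos ϕ cos δ sin h₀ = 1.5259×0.47101×-0.08368 + 0.88213×0.99649×0.99899 = -0.060142 + 0.878146 = 0.818004.
Inverse-square distance factor (a/d)² = 1.0336² = 1.068329.
Q̄ = (S_0/π) × 1.068329 × [bracket] = (1361/π) × 1.068329 × 0.818004 = 378.6 W/m².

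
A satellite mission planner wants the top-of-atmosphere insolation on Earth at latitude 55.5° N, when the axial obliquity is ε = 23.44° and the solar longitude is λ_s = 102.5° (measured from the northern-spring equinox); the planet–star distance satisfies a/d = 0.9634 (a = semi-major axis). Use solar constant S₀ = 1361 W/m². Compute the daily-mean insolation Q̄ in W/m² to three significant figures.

Solar declination: sin δ = sin ε · sin λ_s = sin 23.44° × sin 102.5° = 0.38836, so δ = +22.852°.
cos H₀ = −tan(+55.5°) tan(+22.852°) = -0.6132, H₀ = 2.2309 rad.
Bracket: H₀ sin φ sin δ + cos φ cos δ sin H₀ = 2.2309×0.82413×0.38836 + 0.56641×0.92151×0.78993 = 0.714020 + 0.412306 = 1.126326.
Inverse-square distance factor (a/d)² = 0.9634² = 0.928140.
Q̄ = (S₀/π) × 0.928140 × [bracket] = (1361/π) × 0.928140 × 1.126326 = 452.9 W/m².

Q̄ ≈ 453 W/m²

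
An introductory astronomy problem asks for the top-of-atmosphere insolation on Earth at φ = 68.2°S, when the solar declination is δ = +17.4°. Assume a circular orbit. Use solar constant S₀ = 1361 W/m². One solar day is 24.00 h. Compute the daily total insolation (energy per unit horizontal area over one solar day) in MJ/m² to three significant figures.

1.27 MJ/m²

cos H₀ = −tan(-68.2°) tan(+17.400°) = 0.7835, H₀ = 0.6705 rad.
Bracket: H₀ sin φ sin δ + cos φ cos δ sin H₀ = 0.6705×-0.92849×0.29904 + 0.37137×0.95424×0.62138 = -0.186168 + 0.220202 = 0.034034.
Q̄ = (S₀/π) × [bracket] = (1361/π) × 0.034034 = 14.744 W/m².
Daily total = Q̄ × 24.00 h × 3600 s/h = 14.744 × 24.00 × 3600 / 10⁶ = 1.274 MJ/m².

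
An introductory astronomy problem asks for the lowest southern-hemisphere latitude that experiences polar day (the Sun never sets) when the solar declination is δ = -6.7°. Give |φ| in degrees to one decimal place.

Polar day requires cos H₀ = −tan φ tan δ ≤ −1, i.e. tan φ tan δ ≥ 1.
The boundary is |tan φ| · |tan δ| = 1, so |φ| = 90° − |δ| = 90° − 6.7° = 83.3° in the southern hemisphere.

|φ| = 83.3°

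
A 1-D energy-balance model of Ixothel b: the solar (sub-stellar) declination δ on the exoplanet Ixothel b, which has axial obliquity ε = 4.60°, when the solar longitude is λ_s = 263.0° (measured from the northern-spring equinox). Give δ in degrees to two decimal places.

δ = -4.57°

sin δ = sin ε · sin λ_s = sin 4.60° × sin 263.0° = -0.079601.
δ = arcsin(-0.079601) = -4.57°.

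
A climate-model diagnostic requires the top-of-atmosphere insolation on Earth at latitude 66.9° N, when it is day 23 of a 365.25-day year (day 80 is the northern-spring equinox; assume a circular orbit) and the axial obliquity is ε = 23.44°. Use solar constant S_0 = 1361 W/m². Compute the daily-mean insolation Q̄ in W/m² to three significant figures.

Q̄ ≈ 11.6 W/m²

Solar longitude: L_s = 360° × (23 − 80)/365.25 = -56.181°, i.e. -56.181° + 360° = 303.819°.
sin δ = sin 23.44° × sin 303.819° = -0.33048, so δ = -19.298°.
cos h₀ = −tan(+66.9°) tan(-19.298°) = 0.8209, h₀ = 0.6078 rad.
Bracket: h₀ sin ϕ sin δ + cos ϕ cos δ sin h₀ = 0.6078×0.91982×-0.33048 + 0.39234×0.94381×0.57103 = -0.184760 + 0.211449 = 0.026689.
Q̄ = (S_0/π) × [bracket] = (1361/π) × 0.026689 = 11.56 W/m².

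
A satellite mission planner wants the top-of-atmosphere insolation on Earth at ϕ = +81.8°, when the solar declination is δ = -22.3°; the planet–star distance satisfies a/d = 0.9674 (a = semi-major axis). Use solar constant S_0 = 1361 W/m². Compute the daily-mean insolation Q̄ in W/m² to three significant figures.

cos h₀ = −tan(+81.8°) tan(-22.300°) = 2.8461 ≥ 1 ⇒ polar night, h₀ = 0 and Q̄ = 0.
Inverse-square distance factor (a/d)² = 0.9674² = 0.935863.

Q̄ ≈ 0.00 W/m²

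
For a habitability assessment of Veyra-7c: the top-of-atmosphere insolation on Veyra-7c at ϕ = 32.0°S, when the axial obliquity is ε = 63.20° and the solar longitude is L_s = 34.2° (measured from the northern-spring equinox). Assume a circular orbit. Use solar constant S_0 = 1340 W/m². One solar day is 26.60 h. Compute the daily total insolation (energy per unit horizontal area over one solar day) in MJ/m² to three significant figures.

Solar declination: sin δ = sin ε · sin L_s = sin 63.20° × sin 34.2° = 0.50171, so δ = +30.113°.
cos h₀ = −tan(-32.0°) tan(+30.113°) = 0.3624, h₀ = 1.1999 rad.
Bracket: h₀ sin ϕ sin δ + cos ϕ cos δ sin h₀ = 1.1999×-0.52992×0.50171 + 0.84805×0.86504×0.93202 = -0.319013 + 0.683727 = 0.364714.
Q̄ = (S_0/π) × [bracket] = (1340/π) × 0.364714 = 155.56 W/m².
Daily total = Q̄ × 26.60 h × 3600 s/h = 155.56 × 26.60 × 3600 / 10⁶ = 14.90 MJ/m².

14.9 MJ/m²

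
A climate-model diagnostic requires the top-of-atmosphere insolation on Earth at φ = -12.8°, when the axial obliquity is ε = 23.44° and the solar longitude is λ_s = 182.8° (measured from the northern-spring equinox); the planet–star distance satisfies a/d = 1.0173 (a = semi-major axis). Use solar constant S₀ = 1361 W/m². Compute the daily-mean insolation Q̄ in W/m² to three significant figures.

Q̄ ≈ 440 W/m²

Solar declination: sin δ = sin ε · sin λ_s = sin 23.44° × sin 182.8° = -0.01943, so δ = -1.113°.
cos H₀ = −tan(-12.8°) tan(-1.113°) = -0.0044, H₀ = 1.5752 rad.
Bracket: H₀ sin φ sin δ + cos φ cos δ sin H₀ = 1.5752×-0.22155×-0.01943 + 0.97515×0.99981×0.99999 = 0.006781 + 0.974955 = 0.981736.
Inverse-square distance factor (a/d)² = 1.0173² = 1.034899.
Q̄ = (S₀/π) × 1.034899 × [bracket] = (1361/π) × 1.034899 × 0.981736 = 440.2 W/m².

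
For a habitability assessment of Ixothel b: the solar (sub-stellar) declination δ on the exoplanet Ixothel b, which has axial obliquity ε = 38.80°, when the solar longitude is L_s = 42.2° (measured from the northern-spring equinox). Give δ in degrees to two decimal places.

sin δ = sin ε · sin L_s = sin 38.80° × sin 42.2° = 0.420903.
δ = arcsin(0.420903) = +24.89°.

δ = +24.89°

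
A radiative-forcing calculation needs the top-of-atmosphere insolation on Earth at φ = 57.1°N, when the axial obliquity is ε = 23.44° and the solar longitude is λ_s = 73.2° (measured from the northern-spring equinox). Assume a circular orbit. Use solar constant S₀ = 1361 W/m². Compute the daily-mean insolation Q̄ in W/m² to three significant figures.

Q̄ ≈ 481 W/m²

Solar declination: sin δ = sin ε · sin λ_s = sin 23.44° × sin 73.2° = 0.38081, so δ = +22.384°.
cos H₀ = −tan(+57.1°) tan(+22.384°) = -0.6366, H₀ = 2.2609 rad.
Bracket: H₀ sin φ sin δ + cos φ cos δ sin H₀ = 2.2609×0.83962×0.38081 + 0.54317×0.92465×0.77119 = 0.722890 + 0.387324 = 1.110214.
Q̄ = (S₀/π) × [bracket] = (1361/π) × 1.110214 = 481.0 W/m².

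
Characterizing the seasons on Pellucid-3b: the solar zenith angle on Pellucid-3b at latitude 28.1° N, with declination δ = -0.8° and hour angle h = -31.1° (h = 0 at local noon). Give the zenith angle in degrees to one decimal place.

cos θ_z = sin φ sin δ + cos φ cos δ cos h = -0.006576 + 0.755263 = 0.748687.
θ_z = arccos(0.748687) = 41.5°.

θ_z = 41.5°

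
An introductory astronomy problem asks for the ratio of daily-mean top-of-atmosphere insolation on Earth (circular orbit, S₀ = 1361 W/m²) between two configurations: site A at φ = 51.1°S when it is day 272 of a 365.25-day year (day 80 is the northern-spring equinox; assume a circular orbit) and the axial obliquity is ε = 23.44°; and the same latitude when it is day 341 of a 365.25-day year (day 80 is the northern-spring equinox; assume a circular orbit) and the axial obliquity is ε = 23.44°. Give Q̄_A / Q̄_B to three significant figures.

Q̄_A / Q̄_B ≈ 0.623

— Configuration A (φ=-51.1°):
Solar longitude: λ_s = 360° × (272 − 80)/365.25 = 189.240°.
sin δ = sin 23.44° × sin 189.240° = -0.06387, so δ = -3.662°.
cos H₀ = −tan(-51.1°) tan(-3.662°) = -0.0793, H₀ = 1.6502 rad.
Bracket: H₀ sin φ sin δ + cos φ cos δ sin H₀ = 1.6502×-0.77824×-0.06387 + 0.62796×0.99796×0.99685 = 0.082025 + 0.624705 = 0.706730.
Q̄ = (S₀/π) × [bracket] = (1361/π) × 0.706730 = 306.17 W/m².
— Configuration B (φ=-51.1°):
Solar longitude: λ_s = 360° × (341 − 80)/365.25 = 257.248°.
sin δ = sin 23.44° × sin 257.248° = -0.38798, so δ = -22.829°.
cos H₀ = −tan(-51.1°) tan(-22.829°) = -0.5217, H₀ = 2.1196 rad.
Bracket: H₀ sin φ sin δ + cos φ cos δ sin H₀ = 2.1196×-0.77824×-0.38798 + 0.62796×0.92167×0.85313 = 0.639995 + 0.493768 = 1.133763.
Q̄ = (S₀/π) × [bracket] = (1361/π) × 1.133763 = 491.17 W/m².
Ratio Q̄_A / Q̄_B = 306.17 / 491.17 = 0.6233.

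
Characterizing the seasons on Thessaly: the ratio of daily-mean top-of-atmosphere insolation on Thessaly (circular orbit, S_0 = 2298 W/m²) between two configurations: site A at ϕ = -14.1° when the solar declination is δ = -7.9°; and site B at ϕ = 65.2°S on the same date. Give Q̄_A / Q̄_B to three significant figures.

— Configuration A (ϕ=-14.1°):
cos h₀ = −tan(-14.1°) tan(-7.900°) = -0.0349, h₀ = 1.6057 rad.
Bracket: h₀ sin ϕ sin δ + cos ϕ cos δ sin h₀ = 1.6057×-0.24362×-0.13744 + 0.96987×0.99051×0.99939 = 0.053764 + 0.960080 = 1.013844.
Q̄ = (S_0/π) × [bracket] = (2298/π) × 1.013844 = 741.60 W/m².
— Configuration B (ϕ=-65.2°):
cos h₀ = −tan(-65.2°) tan(-7.900°) = -0.3003, h₀ = 1.8758 rad.
Bracket: h₀ sin ϕ sin δ + cos ϕ cos δ sin h₀ = 1.8758×-0.90778×-0.13744 + 0.41945×0.99051×0.95384 = 0.234035 + 0.396291 = 0.630326.
Q̄ = (S_0/π) × [bracket] = (2298/π) × 0.630326 = 461.07 W/m².
Ratio Q̄_A / Q̄_B = 741.60 / 461.07 = 1.608.

Q̄_A / Q̄_B ≈ 1.61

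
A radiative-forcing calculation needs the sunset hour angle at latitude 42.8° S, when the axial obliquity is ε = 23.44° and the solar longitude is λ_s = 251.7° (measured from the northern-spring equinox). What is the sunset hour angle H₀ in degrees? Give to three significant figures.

H₀ = 112°

Solar declination: sin δ = sin ε · sin λ_s = sin 23.44° × sin 251.7° = -0.37767, so δ = -22.189°.
cos H₀ = −tan φ · tan δ = −tan(-42.8°) × tan(-22.189°) = -0.3777, so H₀ = 1.9581 rad = 112.19°.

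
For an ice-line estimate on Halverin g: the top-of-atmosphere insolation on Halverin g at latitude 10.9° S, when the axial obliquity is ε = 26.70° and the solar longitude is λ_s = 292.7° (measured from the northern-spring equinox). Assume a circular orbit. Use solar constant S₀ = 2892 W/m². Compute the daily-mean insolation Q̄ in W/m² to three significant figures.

Q̄ ≈ 939 W/m²

Solar declination: sin δ = sin ε · sin λ_s = sin 26.70° × sin 292.7° = -0.41451, so δ = -24.489°.
cos H₀ = −tan(-10.9°) tan(-24.489°) = -0.0877, H₀ = 1.6586 rad.
Bracket: H₀ sin φ sin δ + cos φ cos δ sin H₀ = 1.6586×-0.18910×-0.41451 + 0.98196×0.91004×0.99615 = 0.130007 + 0.890182 = 1.020189.
Q̄ = (S₀/π) × [bracket] = (2892/π) × 1.020189 = 939.1 W/m².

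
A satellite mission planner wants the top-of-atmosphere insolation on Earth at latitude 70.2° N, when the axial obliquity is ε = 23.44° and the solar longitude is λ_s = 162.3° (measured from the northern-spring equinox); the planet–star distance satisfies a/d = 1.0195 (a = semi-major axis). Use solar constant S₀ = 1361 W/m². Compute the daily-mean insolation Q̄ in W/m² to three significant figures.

Solar declination: sin δ = sin ε · sin λ_s = sin 23.44° × sin 162.3° = 0.12094, so δ = +6.946°.
cos H₀ = −tan(+70.2°) tan(+6.946°) = -0.3384, H₀ = 1.9160 rad.
Bracket: H₀ sin φ sin δ + cos φ cos δ sin H₀ = 1.9160×0.94088×0.12094 + 0.33874×0.99266×0.94100 = 0.218022 + 0.316415 = 0.534437.
Inverse-square distance factor (a/d)² = 1.0195² = 1.039380.
Q̄ = (S₀/π) × 1.039380 × [bracket] = (1361/π) × 1.039380 × 0.534437 = 240.6 W/m².

Q̄ ≈ 241 W/m²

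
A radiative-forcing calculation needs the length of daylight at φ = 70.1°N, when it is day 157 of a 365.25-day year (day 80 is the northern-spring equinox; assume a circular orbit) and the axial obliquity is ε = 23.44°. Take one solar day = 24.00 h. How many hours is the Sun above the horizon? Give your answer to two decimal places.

Solar longitude: λ_s = 360° × (157 − 80)/365.25 = 75.893°.
sin δ = sin 23.44° × sin 75.893° = 0.38579, so δ = +22.693°.
Sunrise equation: cos H₀ = −tan φ · tan δ = -1.1552 ≤ −1, so the Sun never sets (polar day) and H₀ = π.
Daylight = 2H₀/(2π) × 24.00 h = (3.1416/π) × 24.00 = 24.00 h.

24.00 h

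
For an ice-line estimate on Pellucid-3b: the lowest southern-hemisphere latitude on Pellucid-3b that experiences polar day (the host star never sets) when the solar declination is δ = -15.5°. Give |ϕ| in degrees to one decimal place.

|ϕ| = 74.5°

Polar day requires cos h₀ = −tan ϕ tan δ ≤ −1, i.e. tan ϕ tan δ ≥ 1.
The boundary is |tan ϕ| · |tan δ| = 1, so |ϕ| = 90° − |δ| = 90° − 15.5° = 74.5° in the southern hemisphere.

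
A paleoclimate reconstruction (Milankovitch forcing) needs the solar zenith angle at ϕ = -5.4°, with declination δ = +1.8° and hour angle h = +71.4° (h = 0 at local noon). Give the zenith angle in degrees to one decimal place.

θ_z = 71.7°

cos θ_z = sin ϕ sin δ + cos ϕ cos δ cos h = -0.002956 + 0.317387 = 0.314431.
θ_z = arccos(0.314431) = 71.7°.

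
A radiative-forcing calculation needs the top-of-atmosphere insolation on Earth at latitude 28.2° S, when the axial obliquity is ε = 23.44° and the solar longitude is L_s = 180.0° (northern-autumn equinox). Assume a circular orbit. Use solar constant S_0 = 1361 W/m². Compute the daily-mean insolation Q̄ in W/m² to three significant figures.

Solar declination: sin δ = sin ε · sin L_s = sin 23.44° × sin 180.0° = 0.00000, so δ = +0.000°.
cos h₀ = −tan(-28.2°) tan(+0.000°) = 0.0000, h₀ = 1.5708 rad.
Bracket: h₀ sin ϕ sin δ + cos ϕ cos δ sin h₀ = 1.5708×-0.47255×0.00000 + 0.88130×1.00000×1.00000 = -0.000000 + 0.881300 = 0.881300.
Q̄ = (S_0/π) × [bracket] = (1361/π) × 0.881300 = 381.8 W/m².

Q̄ ≈ 382 W/m²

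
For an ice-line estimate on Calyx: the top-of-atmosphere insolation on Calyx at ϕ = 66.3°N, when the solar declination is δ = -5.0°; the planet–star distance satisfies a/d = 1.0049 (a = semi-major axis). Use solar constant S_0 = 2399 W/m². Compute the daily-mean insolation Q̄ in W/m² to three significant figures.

Q̄ ≈ 218 W/m²

cos h₀ = −tan(+66.3°) tan(-5.000°) = 0.1993, h₀ = 1.3701 rad.
Bracket: h₀ sin ϕ sin δ + cos ϕ cos δ sin h₀ = 1.3701×0.91566×-0.08716 + 0.40195×0.99619×0.97994 = -0.109346 + 0.392386 = 0.283040.
Inverse-square distance factor (a/d)² = 1.0049² = 1.009824.
Q̄ = (S_0/π) × 1.009824 × [bracket] = (2399/π) × 1.009824 × 0.283040 = 218.3 W/m².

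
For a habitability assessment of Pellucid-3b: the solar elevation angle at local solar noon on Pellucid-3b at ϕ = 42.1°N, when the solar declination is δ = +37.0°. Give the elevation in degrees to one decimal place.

84.9°

At local noon the hour angle is zero, so the zenith angle equals |ϕ − δ| = |+42.1° − (+37.000°)| = 5.100°.
Elevation = 90° − 5.100° = 84.9°.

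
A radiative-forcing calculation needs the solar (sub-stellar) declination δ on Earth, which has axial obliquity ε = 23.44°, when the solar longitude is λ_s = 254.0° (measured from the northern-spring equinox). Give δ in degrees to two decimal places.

sin δ = sin ε · sin λ_s = sin 23.44° × sin 254.0° = -0.382379.
δ = arcsin(-0.382379) = -22.48°.

δ = -22.48°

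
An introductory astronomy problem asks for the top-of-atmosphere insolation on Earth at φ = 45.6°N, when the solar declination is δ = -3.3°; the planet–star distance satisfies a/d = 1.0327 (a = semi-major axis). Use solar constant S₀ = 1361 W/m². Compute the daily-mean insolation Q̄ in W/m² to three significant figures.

Q̄ ≈ 293 W/m²

cos H₀ = −tan(+45.6°) tan(-3.300°) = 0.0589, H₀ = 1.5119 rad.
Bracket: H₀ sin φ sin δ + cos φ cos δ sin H₀ = 1.5119×0.71447×-0.05756 + 0.69966×0.99834×0.99827 = -0.062177 + 0.697290 = 0.635113.
Inverse-square distance factor (a/d)² = 1.0327² = 1.066469.
Q̄ = (S₀/π) × 1.066469 × [bracket] = (1361/π) × 1.066469 × 0.635113 = 293.4 W/m².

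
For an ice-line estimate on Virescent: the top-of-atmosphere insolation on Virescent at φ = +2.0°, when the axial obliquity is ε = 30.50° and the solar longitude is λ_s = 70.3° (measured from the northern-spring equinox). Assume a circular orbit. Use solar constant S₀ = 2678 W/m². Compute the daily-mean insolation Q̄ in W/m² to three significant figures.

Solar declination: sin δ = sin ε · sin λ_s = sin 30.50° × sin 70.3° = 0.47783, so δ = +28.544°.
cos H₀ = −tan(+2.0°) tan(+28.544°) = -0.0190, H₀ = 1.5898 rad.
Bracket: H₀ sin φ sin δ + cos φ cos δ sin H₀ = 1.5898×0.03490×0.47783 + 0.99939×0.87845×0.99982 = 0.026512 + 0.877756 = 0.904268.
Q̄ = (S₀/π) × [bracket] = (2678/π) × 0.904268 = 770.8 W/m².

Q̄ ≈ 771 W/m²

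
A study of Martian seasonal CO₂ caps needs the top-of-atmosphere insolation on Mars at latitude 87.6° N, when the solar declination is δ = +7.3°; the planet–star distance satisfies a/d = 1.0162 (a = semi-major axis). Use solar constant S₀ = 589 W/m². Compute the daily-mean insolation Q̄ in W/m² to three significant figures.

Q̄ ≈ 77.2 W/m²

cos H₀ = −tan(+87.6°) tan(+7.300°) = -3.0564 ≤ −1 ⇒ polar day, H₀ = π.
Bracket: H₀ sin φ sin δ + cos φ cos δ sin H₀ = 3.1416×0.99912×0.12706 + 0.04188×0.99189×0.00000 = 0.398820 + 0.000000 = 0.398820.
Inverse-square distance factor (a/d)² = 1.0162² = 1.032662.
Q̄ = (S₀/π) × 1.032662 × [bracket] = (589/π) × 1.032662 × 0.398820 = 77.21 W/m².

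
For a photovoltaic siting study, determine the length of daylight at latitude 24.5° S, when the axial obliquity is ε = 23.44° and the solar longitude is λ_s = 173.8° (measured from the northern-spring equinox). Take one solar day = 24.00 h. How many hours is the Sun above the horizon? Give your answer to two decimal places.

Solar declination: sin δ = sin ε · sin λ_s = sin 23.44° × sin 173.8° = 0.04296, so δ = +2.462°.
cos H₀ = −tan φ · tan δ = −tan(-24.5°) × tan(+2.462°) = 0.0196, so H₀ = 1.5512 rad = 88.88°.
Daylight = 2H₀/(2π) × 24.00 h = (1.5512/π) × 24.00 = 11.85 h.

11.85 h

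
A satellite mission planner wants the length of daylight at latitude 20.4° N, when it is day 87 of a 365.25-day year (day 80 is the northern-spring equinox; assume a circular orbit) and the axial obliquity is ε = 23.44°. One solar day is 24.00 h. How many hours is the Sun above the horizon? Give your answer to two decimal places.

12.14 h

Solar longitude: L_s = 360° × (87 − 80)/365.25 = 6.899°.
sin δ = sin 23.44° × sin 6.899° = 0.04778, so δ = +2.739°.
cos h₀ = −tan ϕ · tan δ = −tan(+20.4°) × tan(+2.739°) = -0.0178, so h₀ = 1.5886 rad = 91.02°.
Daylight = 2h₀/(2π) × 24.00 h = (1.5886/π) × 24.00 = 12.14 h.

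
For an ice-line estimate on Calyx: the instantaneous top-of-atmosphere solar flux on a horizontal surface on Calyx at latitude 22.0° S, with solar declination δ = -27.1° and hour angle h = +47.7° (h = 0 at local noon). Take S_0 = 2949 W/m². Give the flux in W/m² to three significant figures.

2.14e+03 W/m²

cos θ_z = sin ϕ sin δ + cos ϕ cos δ cos h = 0.170650 + 0.555498 = 0.726148.
Flux = S_0 · cos θ_z = 2949 × 0.726148 = 2141 W/m².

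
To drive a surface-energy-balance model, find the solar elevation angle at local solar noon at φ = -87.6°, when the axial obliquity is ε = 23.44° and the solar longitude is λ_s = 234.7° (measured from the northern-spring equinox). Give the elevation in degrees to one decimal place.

21.3°

Solar declination: sin δ = sin ε · sin λ_s = sin 23.44° × sin 234.7° = -0.32465, so δ = -18.944°.
At local noon the hour angle is zero, so the zenith angle equals |φ − δ| = |-87.6° − (-18.944°)| = 68.656°.
Elevation = 90° − 68.656° = 21.3°.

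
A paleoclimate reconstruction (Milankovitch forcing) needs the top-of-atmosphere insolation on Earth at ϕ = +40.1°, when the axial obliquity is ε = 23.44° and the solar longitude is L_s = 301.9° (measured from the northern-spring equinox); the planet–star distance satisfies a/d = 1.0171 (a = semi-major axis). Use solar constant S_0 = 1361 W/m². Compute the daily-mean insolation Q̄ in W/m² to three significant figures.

Solar declination: sin δ = sin ε · sin L_s = sin 23.44° × sin 301.9° = -0.33771, so δ = -19.737°.
cos h₀ = −tan(+40.1°) tan(-19.737°) = 0.3021, h₀ = 1.2639 rad.
Bracket: h₀ sin ϕ sin δ + cos ϕ cos δ sin h₀ = 1.2639×0.64412×-0.33771 + 0.76492×0.94125×0.95327 = -0.274931 + 0.686336 = 0.411405.
Inverse-square distance factor (a/d)² = 1.0171² = 1.034492.
Q̄ = (S_0/π) × 1.034492 × [bracket] = (1361/π) × 1.034492 × 0.411405 = 184.4 W/m².

Q̄ ≈ 184 W/m²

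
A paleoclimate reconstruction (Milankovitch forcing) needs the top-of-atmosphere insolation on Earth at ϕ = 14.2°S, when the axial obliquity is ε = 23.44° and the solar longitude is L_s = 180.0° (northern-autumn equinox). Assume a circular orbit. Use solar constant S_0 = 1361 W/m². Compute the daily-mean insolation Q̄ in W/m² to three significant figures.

Q̄ ≈ 420 W/m²

Solar declination: sin δ = sin ε · sin L_s = sin 23.44° × sin 180.0° = 0.00000, so δ = +0.000°.
cos h₀ = −tan(-14.2°) tan(+0.000°) = 0.0000, h₀ = 1.5708 rad.
Bracket: h₀ sin ϕ sin δ + cos ϕ cos δ sin h₀ = 1.5708×-0.24531×0.00000 + 0.96945×1.00000×1.00000 = -0.000000 + 0.969450 = 0.969450.
Q̄ = (S_0/π) × [bracket] = (1361/π) × 0.969450 = 420.0 W/m².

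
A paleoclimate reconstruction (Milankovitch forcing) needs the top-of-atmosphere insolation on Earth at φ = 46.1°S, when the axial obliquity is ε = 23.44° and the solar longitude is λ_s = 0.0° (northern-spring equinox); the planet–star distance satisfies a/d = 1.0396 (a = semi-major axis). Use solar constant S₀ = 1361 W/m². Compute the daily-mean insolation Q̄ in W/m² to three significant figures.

Solar declination: sin δ = sin ε · sin λ_s = sin 23.44° × sin 0.0° = 0.00000, so δ = +0.000°.
cos H₀ = −tan(-46.1°) tan(+0.000°) = 0.0000, H₀ = 1.5708 rad.
Bracket: H₀ sin φ sin δ + cos φ cos δ sin H₀ = 1.5708×-0.72055×0.00000 + 0.69340×1.00000×1.00000 = -0.000000 + 0.693400 = 0.693400.
Inverse-square distance factor (a/d)² = 1.0396² = 1.080768.
Q̄ = (S₀/π) × 1.080768 × [bracket] = (1361/π) × 1.080768 × 0.693400 = 324.7 W/m².

Q̄ ≈ 325 W/m²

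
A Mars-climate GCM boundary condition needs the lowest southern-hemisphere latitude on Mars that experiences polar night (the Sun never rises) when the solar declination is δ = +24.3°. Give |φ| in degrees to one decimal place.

|φ| = 65.7°

Polar night requires cos H₀ = −tan φ tan δ ≥ 1, i.e. tan φ tan δ ≤ −1.
The boundary is |tan φ| · |tan δ| = 1, so |φ| = 90° − |δ| = 90° − 24.3° = 65.7° in the southern hemisphere.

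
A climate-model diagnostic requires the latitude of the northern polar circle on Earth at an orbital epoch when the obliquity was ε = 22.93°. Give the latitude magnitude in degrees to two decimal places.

67.07°

The polar circle is the lowest latitude that experiences at least one full rotation of continuous daylight at the northern-summer solstice; it lies at |ϕ| = 90° − ε = 90° − 22.93° = 67.07°.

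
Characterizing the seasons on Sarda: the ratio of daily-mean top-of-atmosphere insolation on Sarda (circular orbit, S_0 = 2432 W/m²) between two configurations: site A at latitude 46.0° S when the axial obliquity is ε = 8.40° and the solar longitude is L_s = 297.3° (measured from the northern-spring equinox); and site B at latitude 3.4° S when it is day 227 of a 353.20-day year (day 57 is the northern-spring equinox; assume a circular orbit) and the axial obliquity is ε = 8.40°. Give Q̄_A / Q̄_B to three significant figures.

— Configuration A (ϕ=-46.0°):
Solar declination: sin δ = sin ε · sin L_s = sin 8.40° × sin 297.3° = -0.12981, so δ = -7.459°.
cos h₀ = −tan(-46.0°) tan(-7.459°) = -0.1356, h₀ = 1.7068 rad.
Bracket: h₀ sin ϕ sin δ + cos ϕ cos δ sin h₀ = 1.7068×-0.71934×-0.12981 + 0.69466×0.99154×0.99077 = 0.159377 + 0.682426 = 0.841803.
Q̄ = (S_0/π) × [bracket] = (2432/π) × 0.841803 = 651.66 W/m².
— Configuration B (ϕ=-3.4°):
Solar longitude: L_s = 360° × (227 − 57)/353.20 = 173.273°.
sin δ = sin 8.40° × sin 173.273° = 0.01711, so δ = +0.981°.
cos h₀ = −tan(-3.4°) tan(+0.981°) = 0.0010, h₀ = 1.5698 rad.
Bracket: h₀ sin ϕ sin δ + cos ϕ cos δ sin h₀ = 1.5698×-0.05931×0.01711 + 0.99824×0.99985×1.00000 = -0.001593 + 0.998090 = 0.996497.
Q̄ = (S_0/π) × [bracket] = (2432/π) × 0.996497 = 771.42 W/m².
Ratio Q̄_A / Q̄_B = 651.66 / 771.42 = 0.8448.

Q̄_A / Q̄_B ≈ 0.845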